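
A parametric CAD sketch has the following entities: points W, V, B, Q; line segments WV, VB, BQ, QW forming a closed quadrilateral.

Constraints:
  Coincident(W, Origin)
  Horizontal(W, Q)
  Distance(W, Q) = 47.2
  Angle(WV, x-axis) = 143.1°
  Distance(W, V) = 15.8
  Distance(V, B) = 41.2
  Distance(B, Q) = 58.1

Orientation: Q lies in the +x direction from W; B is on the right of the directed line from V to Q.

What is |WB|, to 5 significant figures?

30.487

W is at the origin; WQ is horizontal with |WQ| = 47.2 and Q in +x, so Q = (47.2, 0). WV runs at 143.1° with |WV| = 15.8, so V = (-12.635, 9.4866). B is determined by |VB| = 41.2 and |BQ| = 58.1 together: it lies at the intersection of circle(V, 41.2) and circle(Q, 58.1). With |VQ| = 60.582, the foot of the radical line on VQ is 16.441 from V and the perpendicular offset is √(41.2² − 16.441²) = 37.777. Taking the right-of-VQ solution: B = (-2.3126, -30.399).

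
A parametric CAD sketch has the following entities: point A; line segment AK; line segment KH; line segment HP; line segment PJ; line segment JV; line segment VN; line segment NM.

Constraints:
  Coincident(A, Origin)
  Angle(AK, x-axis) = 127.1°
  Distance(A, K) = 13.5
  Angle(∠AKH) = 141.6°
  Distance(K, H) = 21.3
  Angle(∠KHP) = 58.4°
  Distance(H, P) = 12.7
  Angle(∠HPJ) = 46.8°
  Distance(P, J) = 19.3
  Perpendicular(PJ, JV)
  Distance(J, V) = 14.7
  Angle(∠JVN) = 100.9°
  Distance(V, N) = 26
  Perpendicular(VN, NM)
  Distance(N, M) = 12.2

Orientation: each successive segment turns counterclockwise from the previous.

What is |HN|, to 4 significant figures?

18.17

A is at the origin; AK runs at 127.1° with length 13.5, so K = (-8.143, 10.77). ∠AKH = 141.6° gives KH at 165.5° from the x-axis; with |KH| = 21.3, H = (-28.76, 16.10). ∠KHP = 58.4° gives HP at -72.90° from the x-axis; with |HP| = 12.7, P = (-25.03, 3.962). ∠HPJ = 46.8° gives PJ at 60.30° from the x-axis; with |PJ| = 19.3, J = (-15.47, 20.73). PJ is perpendicular to JV, so JV runs at 150.3°; with |JV| = 14.7, V = (-28.24, 28.01). ∠JVN = 100.9° gives VN at -130.6° from the x-axis; with |VN| = 26.0, N = (-45.16, 8.269). Then |HN| = |N − H| = 18.17.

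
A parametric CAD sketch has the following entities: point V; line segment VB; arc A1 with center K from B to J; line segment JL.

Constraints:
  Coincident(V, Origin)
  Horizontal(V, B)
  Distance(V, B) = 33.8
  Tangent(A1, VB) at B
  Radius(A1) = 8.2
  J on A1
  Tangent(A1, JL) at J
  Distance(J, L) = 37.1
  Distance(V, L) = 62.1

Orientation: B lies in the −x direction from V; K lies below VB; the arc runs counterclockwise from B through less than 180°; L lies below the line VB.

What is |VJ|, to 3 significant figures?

42.8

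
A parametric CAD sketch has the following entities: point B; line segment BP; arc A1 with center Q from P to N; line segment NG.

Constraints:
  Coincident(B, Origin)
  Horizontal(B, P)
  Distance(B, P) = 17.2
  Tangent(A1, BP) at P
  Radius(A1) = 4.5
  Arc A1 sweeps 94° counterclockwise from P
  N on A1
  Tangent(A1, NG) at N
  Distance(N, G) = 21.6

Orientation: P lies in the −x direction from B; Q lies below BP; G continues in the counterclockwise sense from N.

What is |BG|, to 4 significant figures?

33.20

B is at the origin; BP is horizontal with |BP| = 17.2 and P on the −x side, so P = (-17.20, 0.000). Since A1 is tangent to BP there, QP ⟂ BP, so Q = P + (0, -4.5) = (-17.20, -4.500). On A1, P sits at bearing 90° from Q; a 94° counterclockwise sweep puts N at bearing 184°, so N = Q + 4.5·(cos 184°, sin 184°) = (-21.69, -4.814). Since A1 is tangent to NG there, QN ⟂ NG, so NG runs along (−sin 184°, cos 184°); with |NG| = 21.6, G = (-20.18, -26.36). Then |BG| = |G − B| = 33.20.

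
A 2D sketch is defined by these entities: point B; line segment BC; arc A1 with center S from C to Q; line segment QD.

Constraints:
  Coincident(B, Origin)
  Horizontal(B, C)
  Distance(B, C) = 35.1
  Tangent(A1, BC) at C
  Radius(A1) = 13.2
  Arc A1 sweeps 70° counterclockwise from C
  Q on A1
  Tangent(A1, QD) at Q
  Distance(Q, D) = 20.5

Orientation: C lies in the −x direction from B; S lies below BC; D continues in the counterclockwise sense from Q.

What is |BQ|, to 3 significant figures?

48.3

Since A1 is tangent to BC there, SC ⟂ BC, so S = C + (0, -13.2) = (-35.1, -13.2). On A1, C sits at bearing 90° from S; a 70° counterclockwise sweep puts Q at bearing 160°, so Q = S + 13.2·(cos 160°, sin 160°) = (-47.5, -8.69). Then |BQ| = |Q − B| = 48.3.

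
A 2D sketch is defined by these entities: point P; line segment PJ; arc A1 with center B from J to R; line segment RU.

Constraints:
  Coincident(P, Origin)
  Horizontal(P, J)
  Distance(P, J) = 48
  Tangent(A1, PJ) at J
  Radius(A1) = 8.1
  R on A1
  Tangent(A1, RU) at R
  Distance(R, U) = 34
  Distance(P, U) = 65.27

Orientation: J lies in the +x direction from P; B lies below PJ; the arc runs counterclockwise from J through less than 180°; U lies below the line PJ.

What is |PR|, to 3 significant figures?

41.5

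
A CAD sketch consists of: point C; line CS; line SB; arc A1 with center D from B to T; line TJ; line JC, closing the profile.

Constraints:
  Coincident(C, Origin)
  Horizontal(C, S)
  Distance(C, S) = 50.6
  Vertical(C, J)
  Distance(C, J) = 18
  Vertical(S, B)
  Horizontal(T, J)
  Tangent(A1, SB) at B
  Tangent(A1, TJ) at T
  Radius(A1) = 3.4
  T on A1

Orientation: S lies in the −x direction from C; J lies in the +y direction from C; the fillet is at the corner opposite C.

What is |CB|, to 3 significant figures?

52.7

C is at the origin; C and S share the same y with |CS| = 50.6 and S on the −x side, so S = (-50.6, 0.00). C and J share the same x with |CJ| = 18.0 and J on the +y side, so J = (0.00, 18.0). The virtual corner opposite C is at (-50.6, 18.0). Since A1 is tangent to SB there, DB ⟂ SB and since A1 is tangent to TJ there, DT ⟂ TJ, with radius 3.4, so the center D sits 3.4 in from both sides at D = (-47.2, 14.6). That places the tangent points at B = (-50.6, 14.6) on SB and T = (-47.2, 18.0) on TJ. Then |CB| = |B − C| = 52.7.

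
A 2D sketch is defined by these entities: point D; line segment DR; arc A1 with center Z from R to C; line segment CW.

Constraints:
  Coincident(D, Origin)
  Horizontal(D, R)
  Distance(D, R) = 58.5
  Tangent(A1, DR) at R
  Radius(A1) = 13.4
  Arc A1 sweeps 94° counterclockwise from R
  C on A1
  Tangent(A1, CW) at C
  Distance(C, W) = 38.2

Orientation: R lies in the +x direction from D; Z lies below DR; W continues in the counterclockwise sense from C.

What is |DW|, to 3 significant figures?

71.0

D is at the origin; DR is horizontal with |DR| = 58.5 and R on the +x side, so R = (58.5, 0.00). The tangent condition forces ZR to be normal to DR, so Z = R + (0, -13.4) = (58.5, -13.4). On A1, R sits at bearing 90° from Z; a 94° counterclockwise sweep puts C at bearing 184°, so C = Z + 13.4·(cos 184°, sin 184°) = (45.1, -14.3). Since A1 is tangent to CW there, ZC ⟂ CW, so CW runs along (−sin 184°, cos 184°); with |CW| = 38.2, W = (47.8, -52.4). Then |DW| = |W − D| = 71.0.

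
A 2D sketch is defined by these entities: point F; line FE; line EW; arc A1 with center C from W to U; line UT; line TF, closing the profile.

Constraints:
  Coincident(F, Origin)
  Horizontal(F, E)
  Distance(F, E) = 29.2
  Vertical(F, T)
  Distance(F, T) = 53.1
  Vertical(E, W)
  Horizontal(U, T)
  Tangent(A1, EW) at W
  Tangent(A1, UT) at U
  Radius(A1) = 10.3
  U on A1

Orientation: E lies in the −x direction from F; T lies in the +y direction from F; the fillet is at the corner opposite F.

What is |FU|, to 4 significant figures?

56.36

The virtual corner opposite F is at (-29.20, 53.10). The tangent condition forces CW to be normal to EW and since A1 is tangent to UT there, CU ⟂ UT, with radius 10.3, so the center C sits 10.3 in from both sides at C = (-18.90, 42.80). That places the tangent points at W = (-29.20, 42.80) on EW and U = (-18.90, 53.10) on UT. Then |FU| = |U − F| = 56.36.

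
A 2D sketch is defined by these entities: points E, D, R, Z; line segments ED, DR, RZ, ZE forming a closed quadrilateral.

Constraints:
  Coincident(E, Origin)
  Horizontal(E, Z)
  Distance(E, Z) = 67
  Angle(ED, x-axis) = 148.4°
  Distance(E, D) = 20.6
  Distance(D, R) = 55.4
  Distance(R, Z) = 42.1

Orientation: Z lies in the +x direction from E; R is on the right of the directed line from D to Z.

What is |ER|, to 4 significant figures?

34.80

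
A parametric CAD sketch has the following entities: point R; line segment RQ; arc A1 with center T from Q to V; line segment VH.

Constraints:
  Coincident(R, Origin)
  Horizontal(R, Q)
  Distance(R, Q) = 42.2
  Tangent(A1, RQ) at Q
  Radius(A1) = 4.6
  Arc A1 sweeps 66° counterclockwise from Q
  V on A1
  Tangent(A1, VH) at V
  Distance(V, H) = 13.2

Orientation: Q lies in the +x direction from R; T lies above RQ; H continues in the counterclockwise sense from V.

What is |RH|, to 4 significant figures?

53.84

R is at the origin; RQ is horizontal with |RQ| = 42.2 and Q on the +x side, so Q = (42.20, 0.000). Tangency of A1 to RQ means the radius TQ is perpendicular to RQ, so T = Q + (0, 4.6) = (42.20, 4.600). On A1, Q sits at bearing -90° from T; a 66° counterclockwise sweep puts V at bearing -24°, so V = T + 4.6·(cos -24°, sin -24°) = (46.40, 2.729). Tangency of A1 to VH means the radius TV is perpendicular to VH, so VH runs along (−sin -24°, cos -24°); with |VH| = 13.2, H = (51.77, 14.79). Then |RH| = |H − R| = 53.84.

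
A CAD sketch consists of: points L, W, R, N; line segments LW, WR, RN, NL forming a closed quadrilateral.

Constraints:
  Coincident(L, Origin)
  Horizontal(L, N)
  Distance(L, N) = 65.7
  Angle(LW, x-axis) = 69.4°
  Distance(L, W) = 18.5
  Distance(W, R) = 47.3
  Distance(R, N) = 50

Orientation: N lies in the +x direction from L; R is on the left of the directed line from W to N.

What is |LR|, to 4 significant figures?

63.61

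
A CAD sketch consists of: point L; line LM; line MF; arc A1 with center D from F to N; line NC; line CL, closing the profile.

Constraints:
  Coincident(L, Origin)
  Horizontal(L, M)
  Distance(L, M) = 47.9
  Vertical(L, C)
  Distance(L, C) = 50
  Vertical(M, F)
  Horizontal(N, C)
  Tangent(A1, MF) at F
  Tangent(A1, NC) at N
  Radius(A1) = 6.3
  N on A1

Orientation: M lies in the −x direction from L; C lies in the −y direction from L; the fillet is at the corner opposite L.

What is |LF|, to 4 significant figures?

64.84

L is at the origin; LM is horizontal with |LM| = 47.9 and M on the −x side, so M = (-47.90, 0.000). LC is vertical with |LC| = 50.0 and C on the −y side, so C = (0.000, -50.00). The virtual corner opposite L is at (-47.90, -50.00). Since A1 is tangent to MF there, DF ⟂ MF and A1 meets NC tangentially, so DN is at right angles to NC, with radius 6.3, so the center D sits 6.3 in from both sides at D = (-41.60, -43.70). That places the tangent points at F = (-47.90, -43.70) on MF and N = (-41.60, -50.00) on NC. Then |LF| = |F − L| = 64.84.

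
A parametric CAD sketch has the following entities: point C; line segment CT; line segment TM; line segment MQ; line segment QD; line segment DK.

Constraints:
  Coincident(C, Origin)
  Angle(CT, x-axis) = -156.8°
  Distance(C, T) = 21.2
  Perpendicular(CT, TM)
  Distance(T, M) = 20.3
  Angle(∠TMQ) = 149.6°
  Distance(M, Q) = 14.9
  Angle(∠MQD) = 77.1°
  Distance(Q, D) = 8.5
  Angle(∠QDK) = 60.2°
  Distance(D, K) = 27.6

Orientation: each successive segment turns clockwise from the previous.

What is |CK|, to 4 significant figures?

38.99

C is at the origin; CT runs at -156.8° with length 21.2, so T = (-19.49, -8.352). The perpendicularity gives TM at right angles to CT, so TM runs at 113.2°; with |TM| = 20.3, M = (-27.48, 10.31). ∠TMQ = 149.6° gives MQ at 82.80° from the x-axis; with |MQ| = 14.9, Q = (-25.62, 25.09). ∠MQD = 77.1° gives QD at -20.10° from the x-axis; with |QD| = 8.5, D = (-17.63, 22.17). ∠QDK = 60.2° gives DK at -139.9° from the x-axis; with |DK| = 27.6, K = (-38.74, 4.390). Then |CK| = |K − C| = 38.99.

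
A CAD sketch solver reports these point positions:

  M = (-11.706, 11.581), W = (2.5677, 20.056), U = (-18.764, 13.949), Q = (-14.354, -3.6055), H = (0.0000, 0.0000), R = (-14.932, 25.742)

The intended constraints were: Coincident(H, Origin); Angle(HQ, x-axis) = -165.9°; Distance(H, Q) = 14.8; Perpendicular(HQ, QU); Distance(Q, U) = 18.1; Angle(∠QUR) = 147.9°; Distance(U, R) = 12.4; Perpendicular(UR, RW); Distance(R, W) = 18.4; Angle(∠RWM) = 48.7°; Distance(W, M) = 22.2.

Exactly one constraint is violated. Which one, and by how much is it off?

Distance(W, M) = 22.2 — off by 5.60.

H = (0.00, 0.00) ✓; HQ at -165.9° ✓; |HQ| = 14.80 ✓; ∠(HQ, QU) = 90.00° ✓; |QU| = 18.10 ✓; ∠QUR = 147.9° ✓; |UR| = 12.40 ✓; ∠(UR, RW) = 90.00° ✓; |RW| = 18.40 ✓; ∠RWM = 48.70° ✓; |WM| = 16.60 ✗.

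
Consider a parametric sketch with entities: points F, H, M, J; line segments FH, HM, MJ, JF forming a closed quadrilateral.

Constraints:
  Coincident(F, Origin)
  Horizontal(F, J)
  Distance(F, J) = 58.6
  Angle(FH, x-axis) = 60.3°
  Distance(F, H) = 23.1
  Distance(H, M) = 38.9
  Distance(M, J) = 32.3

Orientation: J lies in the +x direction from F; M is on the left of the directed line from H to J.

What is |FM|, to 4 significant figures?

57.73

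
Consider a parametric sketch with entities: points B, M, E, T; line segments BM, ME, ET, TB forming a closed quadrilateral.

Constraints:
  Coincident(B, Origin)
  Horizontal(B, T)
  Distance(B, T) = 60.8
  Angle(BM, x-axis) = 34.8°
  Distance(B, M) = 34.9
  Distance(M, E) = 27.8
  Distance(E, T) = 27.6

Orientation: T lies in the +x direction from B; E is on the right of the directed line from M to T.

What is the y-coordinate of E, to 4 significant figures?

-7.326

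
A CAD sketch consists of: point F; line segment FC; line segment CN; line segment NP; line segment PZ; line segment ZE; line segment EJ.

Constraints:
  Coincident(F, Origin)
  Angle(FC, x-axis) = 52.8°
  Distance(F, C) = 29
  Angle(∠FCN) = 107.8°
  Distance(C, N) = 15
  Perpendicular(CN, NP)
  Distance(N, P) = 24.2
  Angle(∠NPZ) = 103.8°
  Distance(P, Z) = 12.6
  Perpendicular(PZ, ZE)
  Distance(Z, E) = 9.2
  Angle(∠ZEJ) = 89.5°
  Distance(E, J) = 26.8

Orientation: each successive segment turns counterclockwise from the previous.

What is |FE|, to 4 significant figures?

13.28

F is at the origin; FC runs at 52.8° with length 29.0, so C = (17.53, 23.10). ∠FCN = 107.8° gives CN at 125.0° from the x-axis; with |CN| = 15.0, N = (8.930, 35.39). CN is perpendicular to NP, so NP runs at -145.0°; with |NP| = 24.2, P = (-10.89, 21.51). ∠NPZ = 103.8° gives PZ at -68.80° from the x-axis; with |PZ| = 12.6, Z = (-6.337, 9.759). PZ ⟂ ZE, so ZE runs at 21.20°; with |ZE| = 9.2, E = (2.240, 13.09). Then |FE| = |E − F| = 13.28.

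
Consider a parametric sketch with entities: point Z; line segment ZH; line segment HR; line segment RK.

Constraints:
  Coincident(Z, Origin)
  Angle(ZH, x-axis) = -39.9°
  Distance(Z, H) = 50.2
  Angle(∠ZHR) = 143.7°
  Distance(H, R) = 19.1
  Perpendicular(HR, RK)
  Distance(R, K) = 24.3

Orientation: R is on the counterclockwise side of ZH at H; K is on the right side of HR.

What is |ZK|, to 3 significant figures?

80.4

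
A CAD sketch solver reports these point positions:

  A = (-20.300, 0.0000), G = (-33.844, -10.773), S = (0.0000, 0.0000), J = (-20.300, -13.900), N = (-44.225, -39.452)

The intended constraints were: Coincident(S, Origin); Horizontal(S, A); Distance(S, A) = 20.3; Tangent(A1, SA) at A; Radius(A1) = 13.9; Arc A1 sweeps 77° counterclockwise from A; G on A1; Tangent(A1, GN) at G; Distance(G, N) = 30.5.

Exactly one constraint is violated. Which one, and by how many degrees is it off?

Tangent(A1, GN) at G — off by 6.90°.

S = (0.00, 0.00) ✓; S.y = 0.00, A.y = 0.00 ✓; |SA| = 20.30 ✓; ∠(JA, AS) = 90.00° ✓; |JA| = 13.90 ✓; bearing(J→G) − bearing(J→A) = 77.00° ✓; |JG| = 13.90 ✓; ∠(JG, GN) = 96.90° ✗; |GN| = 30.50 ✓.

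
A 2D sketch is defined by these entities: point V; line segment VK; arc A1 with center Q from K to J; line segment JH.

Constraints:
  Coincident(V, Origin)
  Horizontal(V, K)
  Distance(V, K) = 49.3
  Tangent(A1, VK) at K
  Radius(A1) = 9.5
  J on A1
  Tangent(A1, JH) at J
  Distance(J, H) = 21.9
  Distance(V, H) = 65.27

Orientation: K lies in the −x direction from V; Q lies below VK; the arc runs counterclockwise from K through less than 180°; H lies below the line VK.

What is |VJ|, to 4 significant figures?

59.67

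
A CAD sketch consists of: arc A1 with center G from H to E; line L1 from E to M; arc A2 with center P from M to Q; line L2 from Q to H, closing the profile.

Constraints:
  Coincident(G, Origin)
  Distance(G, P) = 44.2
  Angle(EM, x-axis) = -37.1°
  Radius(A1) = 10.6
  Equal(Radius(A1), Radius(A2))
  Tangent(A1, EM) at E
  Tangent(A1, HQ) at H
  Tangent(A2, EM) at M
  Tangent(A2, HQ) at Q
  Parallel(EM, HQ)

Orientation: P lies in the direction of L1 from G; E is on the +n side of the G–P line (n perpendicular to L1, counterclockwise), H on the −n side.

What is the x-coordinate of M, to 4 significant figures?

41.65

Tangency of A1 to both parallel lines with radius 10.6 puts E and H at G ± 10.6·n: E = (6.394, 8.454), H = (-6.394, -8.454). Equal radii place M and Q the same way about P: M = P + 10.6·n = (41.65, -18.21), Q = P − 10.6·n = (28.86, -35.12). So M.x = 41.65.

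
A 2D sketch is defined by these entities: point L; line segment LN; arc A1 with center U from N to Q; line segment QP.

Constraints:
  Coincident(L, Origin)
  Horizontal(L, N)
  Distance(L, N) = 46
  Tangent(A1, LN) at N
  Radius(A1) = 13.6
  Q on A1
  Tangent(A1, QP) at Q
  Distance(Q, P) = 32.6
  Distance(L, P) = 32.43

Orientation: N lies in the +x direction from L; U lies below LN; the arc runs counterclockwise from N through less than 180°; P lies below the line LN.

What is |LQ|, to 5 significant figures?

36.079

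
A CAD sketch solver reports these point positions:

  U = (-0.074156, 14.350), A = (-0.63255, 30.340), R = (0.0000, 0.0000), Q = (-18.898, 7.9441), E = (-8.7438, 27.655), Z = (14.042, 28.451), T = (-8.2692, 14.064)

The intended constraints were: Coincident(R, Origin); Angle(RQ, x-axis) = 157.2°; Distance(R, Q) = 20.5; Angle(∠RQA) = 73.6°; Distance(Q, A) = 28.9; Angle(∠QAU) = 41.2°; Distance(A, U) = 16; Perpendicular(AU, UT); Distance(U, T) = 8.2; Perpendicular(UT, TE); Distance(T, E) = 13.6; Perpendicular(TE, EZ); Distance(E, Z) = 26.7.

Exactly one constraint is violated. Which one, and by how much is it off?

Distance(E, Z) = 26.7 — off by 3.90.

R = (0.00, 0.00) ✓; RQ at 157.2° ✓; |RQ| = 20.50 ✓; ∠RQA = 73.60° ✓; |QA| = 28.90 ✓; ∠QAU = 41.20° ✓; |AU| = 16.00 ✓; ∠(AU, UT) = 90.00° ✓; |UT| = 8.200 ✓; ∠(UT, TE) = 90.00° ✓; |TE| = 13.60 ✓; ∠(TE, EZ) = 90.00° ✓; |EZ| = 22.80 ✗.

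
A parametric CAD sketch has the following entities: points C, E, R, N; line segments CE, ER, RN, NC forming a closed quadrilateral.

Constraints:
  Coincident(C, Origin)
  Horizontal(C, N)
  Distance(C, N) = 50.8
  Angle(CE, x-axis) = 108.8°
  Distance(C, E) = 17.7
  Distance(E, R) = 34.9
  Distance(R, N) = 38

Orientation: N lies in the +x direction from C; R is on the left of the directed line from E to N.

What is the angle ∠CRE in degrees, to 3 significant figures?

26.4°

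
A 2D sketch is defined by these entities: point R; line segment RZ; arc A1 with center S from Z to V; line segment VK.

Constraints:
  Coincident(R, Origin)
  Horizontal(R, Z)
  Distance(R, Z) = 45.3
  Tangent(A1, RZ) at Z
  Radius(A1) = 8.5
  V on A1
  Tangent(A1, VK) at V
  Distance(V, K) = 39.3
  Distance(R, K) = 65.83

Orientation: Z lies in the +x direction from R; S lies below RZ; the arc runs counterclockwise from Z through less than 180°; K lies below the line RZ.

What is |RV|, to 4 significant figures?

38.30

R is at the origin; R and Z share the same y with |RZ| = 45.3 and Z on the +x side, so Z = (45.30, 0.000). Tangency of A1 to RZ means the radius SZ is perpendicular to RZ, so S = Z + (0, -8.5) = (45.30, -8.500). Since SV ⟂ VK (tangency), |SK| = √(8.5² + 39.3²) = 40.21 regardless of where V sits on A1. So K lies on both circle(R, 65.83) and circle(S, 40.21); the below-RZ intersection is K = (44.30, -48.70). V is the foot of the tangent from K: V = (36.95, -10.09).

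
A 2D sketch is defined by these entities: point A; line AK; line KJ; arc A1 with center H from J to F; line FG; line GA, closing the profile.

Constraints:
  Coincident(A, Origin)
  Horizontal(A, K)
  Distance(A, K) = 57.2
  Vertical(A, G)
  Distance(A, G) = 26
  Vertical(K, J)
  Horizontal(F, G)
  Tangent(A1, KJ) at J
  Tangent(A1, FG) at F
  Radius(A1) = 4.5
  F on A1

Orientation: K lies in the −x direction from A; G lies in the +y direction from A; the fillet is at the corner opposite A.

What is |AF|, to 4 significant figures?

58.76

A is at the origin; AK is horizontal with |AK| = 57.2 and K on the −x side, so K = (-57.20, 0.000). AG is vertical with |AG| = 26.0 and G on the +y side, so G = (0.000, 26.00). The virtual corner opposite A is at (-57.20, 26.00). Tangency of A1 to KJ means the radius HJ is perpendicular to KJ and tangency of A1 to FG means the radius HF is perpendicular to FG, with radius 4.5, so the center H sits 4.5 in from both sides at H = (-52.70, 21.50). That places the tangent points at J = (-57.20, 21.50) on KJ and F = (-52.70, 26.00) on FG. Then |AF| = |F − A| = 58.76.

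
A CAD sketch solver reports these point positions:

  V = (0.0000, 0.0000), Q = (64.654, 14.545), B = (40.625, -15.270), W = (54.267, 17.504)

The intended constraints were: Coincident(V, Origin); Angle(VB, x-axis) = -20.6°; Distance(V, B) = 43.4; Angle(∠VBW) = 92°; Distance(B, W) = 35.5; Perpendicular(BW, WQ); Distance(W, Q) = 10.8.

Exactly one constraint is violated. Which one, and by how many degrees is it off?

Perpendicular(BW, WQ) — off by 6.70°.

V = (0.00, 0.00) ✓; VB at -20.60° ✓; |VB| = 43.40 ✓; ∠VBW = 92.00° ✓; |BW| = 35.50 ✓; ∠(BW, WQ) = 83.30° ✗; |WQ| = 10.80 ✓.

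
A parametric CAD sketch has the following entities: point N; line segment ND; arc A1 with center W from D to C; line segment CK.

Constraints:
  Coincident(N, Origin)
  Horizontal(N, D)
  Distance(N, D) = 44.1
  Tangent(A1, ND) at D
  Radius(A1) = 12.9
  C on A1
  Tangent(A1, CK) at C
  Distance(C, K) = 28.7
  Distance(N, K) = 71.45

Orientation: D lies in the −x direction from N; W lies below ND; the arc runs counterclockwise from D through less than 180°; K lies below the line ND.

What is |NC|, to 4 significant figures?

58.26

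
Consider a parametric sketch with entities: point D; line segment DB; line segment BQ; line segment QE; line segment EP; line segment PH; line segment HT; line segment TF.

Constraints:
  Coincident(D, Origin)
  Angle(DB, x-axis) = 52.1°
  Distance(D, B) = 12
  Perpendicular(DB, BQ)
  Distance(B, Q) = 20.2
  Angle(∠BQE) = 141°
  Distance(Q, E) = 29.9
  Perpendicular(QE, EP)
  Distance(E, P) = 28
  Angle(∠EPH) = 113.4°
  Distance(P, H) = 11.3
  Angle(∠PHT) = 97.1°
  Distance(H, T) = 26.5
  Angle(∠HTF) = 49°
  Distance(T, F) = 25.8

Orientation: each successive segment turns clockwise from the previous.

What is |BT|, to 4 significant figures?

21.99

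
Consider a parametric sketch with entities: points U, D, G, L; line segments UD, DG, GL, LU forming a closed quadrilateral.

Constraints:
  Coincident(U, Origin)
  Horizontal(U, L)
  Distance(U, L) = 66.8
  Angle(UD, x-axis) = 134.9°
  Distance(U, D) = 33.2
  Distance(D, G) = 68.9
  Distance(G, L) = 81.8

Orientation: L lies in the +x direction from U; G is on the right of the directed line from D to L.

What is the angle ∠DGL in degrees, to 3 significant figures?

75.9°

Checks: |DG| = 68.90 ✓; |GL| = 81.80 ✓.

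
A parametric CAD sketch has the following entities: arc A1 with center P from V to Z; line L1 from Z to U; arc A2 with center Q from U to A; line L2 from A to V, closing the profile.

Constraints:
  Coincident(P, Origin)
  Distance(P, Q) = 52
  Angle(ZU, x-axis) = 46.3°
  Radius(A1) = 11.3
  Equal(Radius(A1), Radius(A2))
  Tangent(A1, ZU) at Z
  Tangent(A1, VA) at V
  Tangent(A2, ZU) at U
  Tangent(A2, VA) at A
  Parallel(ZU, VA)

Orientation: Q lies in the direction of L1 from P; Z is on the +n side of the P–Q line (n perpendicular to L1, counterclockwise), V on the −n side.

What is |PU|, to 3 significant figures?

53.2

The slot axis is L1's direction at 46.3°, so u = (cos 46.3°, sin 46.3°) = (0.691, 0.723) and n = (−sin 46.3°, cos 46.3°) = (-0.723, 0.691). P is at the origin and Q lies 52.0 along u from P, so Q = 52.0·u = (35.9, 37.6). Tangency of A1 to both parallel lines with radius 11.3 puts Z and V at P ± 11.3·n: Z = (-8.17, 7.81), V = (8.17, -7.81). Equal radii place U and A the same way about Q: U = Q + 11.3·n = (27.8, 45.4), A = Q − 11.3·n = (44.1, 29.8). Then |PU| = |U − P| = 53.2.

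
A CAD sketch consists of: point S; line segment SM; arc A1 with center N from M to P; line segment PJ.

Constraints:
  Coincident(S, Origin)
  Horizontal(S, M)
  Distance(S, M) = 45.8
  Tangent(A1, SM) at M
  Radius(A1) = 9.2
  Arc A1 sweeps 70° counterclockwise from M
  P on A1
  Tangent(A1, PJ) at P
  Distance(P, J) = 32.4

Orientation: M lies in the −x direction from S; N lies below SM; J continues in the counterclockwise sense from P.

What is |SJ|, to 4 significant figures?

75.01

S is at the origin; SM is horizontal with |SM| = 45.8 and M on the −x side, so M = (-45.80, 0.000). Since A1 is tangent to SM there, NM ⟂ SM, so N = M + (0, -9.2) = (-45.80, -9.200). On A1, M sits at bearing 90° from N; a 70° counterclockwise sweep puts P at bearing 160°, so P = N + 9.2·(cos 160°, sin 160°) = (-54.45, -6.053). The tangent condition forces NP to be normal to PJ, so PJ runs along (−sin 160°, cos 160°); with |PJ| = 32.4, J = (-65.53, -36.50). Then |SJ| = |J − S| = 75.01.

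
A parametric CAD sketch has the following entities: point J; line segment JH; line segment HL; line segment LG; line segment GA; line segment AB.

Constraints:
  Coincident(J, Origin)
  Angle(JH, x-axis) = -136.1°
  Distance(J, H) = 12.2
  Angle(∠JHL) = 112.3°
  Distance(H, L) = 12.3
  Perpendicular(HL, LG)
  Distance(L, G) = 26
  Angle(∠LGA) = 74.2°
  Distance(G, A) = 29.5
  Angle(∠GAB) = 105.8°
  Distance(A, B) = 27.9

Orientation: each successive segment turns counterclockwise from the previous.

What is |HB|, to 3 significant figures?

18.9

J is at the origin; JH runs at -136.1° with length 12.2, so H = (-8.79, -8.46). ∠JHL = 112.3° gives HL at -68.4° from the x-axis; with |HL| = 12.3, L = (-4.26, -19.9). The perpendicularity gives LG at right angles to HL, so LG runs at 21.6°; with |LG| = 26.0, G = (19.9, -10.3). ∠LGA = 74.2° gives GA at 127° from the x-axis; with |GA| = 29.5, A = (1.99, 13.1). ∠GAB = 105.8° gives AB at -158° from the x-axis; with |AB| = 27.9, B = (-23.9, 2.84). Then |HB| = |B − H| = 18.9.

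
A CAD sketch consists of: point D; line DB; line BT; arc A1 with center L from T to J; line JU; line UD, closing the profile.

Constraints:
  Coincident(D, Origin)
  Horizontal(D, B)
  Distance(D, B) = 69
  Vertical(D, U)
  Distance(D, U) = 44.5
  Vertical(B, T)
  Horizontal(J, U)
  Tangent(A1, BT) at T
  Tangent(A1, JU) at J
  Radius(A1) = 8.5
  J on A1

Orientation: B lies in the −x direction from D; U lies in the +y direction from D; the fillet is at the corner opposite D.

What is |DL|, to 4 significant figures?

70.40

D is at the origin; DB is horizontal with |DB| = 69.0 and B on the −x side, so B = (-69.00, 0.000). D and U share the same x with |DU| = 44.5 and U on the +y side, so U = (0.000, 44.50). The virtual corner opposite D is at (-69.00, 44.50). The tangent condition forces LT to be normal to BT and tangency of A1 to JU means the radius LJ is perpendicular to JU, with radius 8.5, so the center L sits 8.5 in from both sides at L = (-60.50, 36.00). Then |DL| = |L − D| = 70.40.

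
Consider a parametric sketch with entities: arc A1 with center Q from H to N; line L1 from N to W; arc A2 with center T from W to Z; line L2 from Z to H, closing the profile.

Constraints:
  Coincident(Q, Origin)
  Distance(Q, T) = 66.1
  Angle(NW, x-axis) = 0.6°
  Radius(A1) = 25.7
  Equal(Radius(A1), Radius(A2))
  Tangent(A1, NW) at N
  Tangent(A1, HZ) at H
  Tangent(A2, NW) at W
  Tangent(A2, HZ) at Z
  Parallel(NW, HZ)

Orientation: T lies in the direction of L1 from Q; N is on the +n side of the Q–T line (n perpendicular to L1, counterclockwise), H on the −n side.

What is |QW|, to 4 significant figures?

70.92

The slot axis is L1's direction at 0.6°, so u = (cos 0.6°, sin 0.6°) = (0.9999, 0.01047) and n = (−sin 0.6°, cos 0.6°) = (-0.01047, 0.9999). Q is at the origin and T lies 66.1 along u from Q, so T = 66.1·u = (66.10, 0.6922). Tangency of A1 to both parallel lines with radius 25.7 puts N and H at Q ± 25.7·n: N = (-0.2691, 25.70), H = (0.2691, -25.70). Equal radii place W and Z the same way about T: W = T + 25.7·n = (65.83, 26.39), Z = T − 25.7·n = (66.37, -25.01). Then |QW| = |W − Q| = 70.92.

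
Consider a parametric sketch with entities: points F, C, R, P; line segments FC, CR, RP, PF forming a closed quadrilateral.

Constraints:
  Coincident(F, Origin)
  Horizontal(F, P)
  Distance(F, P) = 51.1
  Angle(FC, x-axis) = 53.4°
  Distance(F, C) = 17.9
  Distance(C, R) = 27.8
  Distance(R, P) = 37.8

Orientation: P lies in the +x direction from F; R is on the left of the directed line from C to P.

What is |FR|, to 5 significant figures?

45.431

Checks: |CR| = 27.80 ✓; |RP| = 37.80 ✓.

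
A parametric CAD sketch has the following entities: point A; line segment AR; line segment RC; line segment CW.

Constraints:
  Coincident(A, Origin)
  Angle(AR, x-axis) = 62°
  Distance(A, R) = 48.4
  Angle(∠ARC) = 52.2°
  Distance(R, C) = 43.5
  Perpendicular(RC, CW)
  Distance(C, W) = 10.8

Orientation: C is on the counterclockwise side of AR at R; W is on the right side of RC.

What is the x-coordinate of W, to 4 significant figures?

-21.98

A is at the origin; AR runs at 62.0° with length 48.4, so R = 48.4·(cos 62.0°, sin 62.0°) = (22.72, 42.73). ∠ARC = 52.2°, so RC runs at 62.0° + (180° − 52.2°) = 189.8° from the x-axis; with |RC| = 43.5, C = R + 43.5·(cos 189.8°, sin 189.8°) = (-20.14, 35.33). RC ⟂ CW; with |CW| = 10.8 on the right of RC, W = C + 10.8·(-0.1702, 0.9854) = (-21.98, 45.97). So W.x = -21.98.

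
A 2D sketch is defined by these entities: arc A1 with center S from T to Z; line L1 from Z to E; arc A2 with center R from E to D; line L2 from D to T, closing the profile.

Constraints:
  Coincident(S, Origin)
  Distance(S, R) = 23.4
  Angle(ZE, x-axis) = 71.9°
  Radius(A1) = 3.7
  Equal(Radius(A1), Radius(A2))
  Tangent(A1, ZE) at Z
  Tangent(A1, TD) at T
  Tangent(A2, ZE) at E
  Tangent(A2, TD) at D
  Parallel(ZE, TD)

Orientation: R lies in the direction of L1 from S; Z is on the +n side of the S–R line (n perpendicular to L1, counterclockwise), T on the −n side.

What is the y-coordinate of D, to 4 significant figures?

21.09

The slot axis is L1's direction at 71.9°, so u = (cos 71.9°, sin 71.9°) = (0.3107, 0.9505) and n = (−sin 71.9°, cos 71.9°) = (-0.9505, 0.3107). S is at the origin and R lies 23.4 along u from S, so R = 23.4·u = (7.270, 22.24). Tangency of A1 to both parallel lines with radius 3.7 puts Z and T at S ± 3.7·n: Z = (-3.517, 1.150), T = (3.517, -1.150). Equal radii place E and D the same way about R: E = R + 3.7·n = (3.753, 23.39), D = R − 3.7·n = (10.79, 21.09). So D.y = 21.09.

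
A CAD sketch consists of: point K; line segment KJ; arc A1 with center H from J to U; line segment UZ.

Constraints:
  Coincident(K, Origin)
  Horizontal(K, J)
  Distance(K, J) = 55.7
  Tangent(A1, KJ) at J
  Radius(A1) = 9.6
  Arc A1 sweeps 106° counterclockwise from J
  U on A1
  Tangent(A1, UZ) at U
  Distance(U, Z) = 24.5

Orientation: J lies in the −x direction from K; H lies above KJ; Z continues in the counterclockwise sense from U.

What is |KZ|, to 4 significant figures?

64.14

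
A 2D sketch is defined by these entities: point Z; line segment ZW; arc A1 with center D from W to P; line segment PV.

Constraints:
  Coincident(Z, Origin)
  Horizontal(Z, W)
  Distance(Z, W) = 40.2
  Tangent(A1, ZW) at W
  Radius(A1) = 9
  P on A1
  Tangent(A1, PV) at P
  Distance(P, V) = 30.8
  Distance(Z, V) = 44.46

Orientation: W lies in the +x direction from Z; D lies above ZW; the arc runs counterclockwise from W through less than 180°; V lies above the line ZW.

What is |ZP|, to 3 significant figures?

49.0

Z is at the origin; ZW is horizontal with |ZW| = 40.2 and W on the +x side, so W = (40.2, 0.00). Tangency of A1 to ZW means the radius DW is perpendicular to ZW, so D = W + (0, 9) = (40.2, 9.00). Since DP ⟂ PV (tangency), |DV| = √(9.0² + 30.8²) = 32.1 regardless of where P sits on A1. So V lies on both circle(Z, 44.46) and circle(D, 32.1); the above-ZW intersection is V = (24.6, 37.0). P is the foot of the tangent from V: P = (46.5, 15.4).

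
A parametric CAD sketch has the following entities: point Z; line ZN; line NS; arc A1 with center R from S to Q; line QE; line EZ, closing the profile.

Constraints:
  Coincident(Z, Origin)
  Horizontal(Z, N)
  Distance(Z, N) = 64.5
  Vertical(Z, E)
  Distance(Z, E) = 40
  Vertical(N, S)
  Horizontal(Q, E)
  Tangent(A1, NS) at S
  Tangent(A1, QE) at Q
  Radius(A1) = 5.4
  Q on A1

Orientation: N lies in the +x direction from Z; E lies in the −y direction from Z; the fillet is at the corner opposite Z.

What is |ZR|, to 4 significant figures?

68.48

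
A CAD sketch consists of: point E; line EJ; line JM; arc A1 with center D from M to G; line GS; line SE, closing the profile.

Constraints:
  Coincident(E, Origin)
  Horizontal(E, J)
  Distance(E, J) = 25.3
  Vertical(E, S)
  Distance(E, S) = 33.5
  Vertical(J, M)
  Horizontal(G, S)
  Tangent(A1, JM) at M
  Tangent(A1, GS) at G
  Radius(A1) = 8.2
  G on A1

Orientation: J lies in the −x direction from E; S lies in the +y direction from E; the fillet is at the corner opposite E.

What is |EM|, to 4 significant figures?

35.78

E is at the origin; E and J share the same y with |EJ| = 25.3 and J on the −x side, so J = (-25.30, 0.000). ES is vertical with |ES| = 33.5 and S on the +y side, so S = (0.000, 33.50). The virtual corner opposite E is at (-25.30, 33.50). The tangent condition forces DM to be normal to JM and tangency of A1 to GS means the radius DG is perpendicular to GS, with radius 8.2, so the center D sits 8.2 in from both sides at D = (-17.10, 25.30). That places the tangent points at M = (-25.30, 25.30) on JM and G = (-17.10, 33.50) on GS. Then |EM| = |M − E| = 35.78.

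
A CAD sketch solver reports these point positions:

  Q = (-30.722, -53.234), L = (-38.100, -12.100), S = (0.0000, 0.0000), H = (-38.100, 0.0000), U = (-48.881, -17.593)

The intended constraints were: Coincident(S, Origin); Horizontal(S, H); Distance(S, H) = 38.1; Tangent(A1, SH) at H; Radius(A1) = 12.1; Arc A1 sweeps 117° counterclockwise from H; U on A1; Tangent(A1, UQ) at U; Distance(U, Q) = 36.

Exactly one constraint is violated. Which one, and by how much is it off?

Distance(U, Q) = 36 — off by 4.00.

S = (0.00, 0.00) ✓; S.y = 0.00, H.y = 0.00 ✓; |SH| = 38.10 ✓; ∠(LH, HS) = 90.00° ✓; |LH| = 12.10 ✓; bearing(L→U) − bearing(L→H) = 117.0° ✓; |LU| = 12.10 ✓; ∠(LU, UQ) = 90.00° ✓; |UQ| = 40.00 ✗.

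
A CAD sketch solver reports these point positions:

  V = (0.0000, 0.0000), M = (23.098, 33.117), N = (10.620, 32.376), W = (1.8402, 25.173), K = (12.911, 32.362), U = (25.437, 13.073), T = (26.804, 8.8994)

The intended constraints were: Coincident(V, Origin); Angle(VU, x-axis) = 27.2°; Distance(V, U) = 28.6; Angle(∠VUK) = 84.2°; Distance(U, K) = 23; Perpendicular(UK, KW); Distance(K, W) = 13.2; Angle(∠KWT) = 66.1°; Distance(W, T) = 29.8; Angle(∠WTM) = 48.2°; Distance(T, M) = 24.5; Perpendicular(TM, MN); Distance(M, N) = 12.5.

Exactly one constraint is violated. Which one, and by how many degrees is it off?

Perpendicular(TM, MN) — off by 5.30°.

V = (0.00, 0.00) ✓; VU at 27.20° ✓; |VU| = 28.60 ✓; ∠VUK = 84.20° ✓; |UK| = 23.00 ✓; ∠(UK, KW) = 90.00° ✓; |KW| = 13.20 ✓; ∠KWT = 66.10° ✓; |WT| = 29.80 ✓; ∠WTM = 48.20° ✓; |TM| = 24.50 ✓; ∠(TM, MN) = 84.70° ✗; |MN| = 12.50 ✓.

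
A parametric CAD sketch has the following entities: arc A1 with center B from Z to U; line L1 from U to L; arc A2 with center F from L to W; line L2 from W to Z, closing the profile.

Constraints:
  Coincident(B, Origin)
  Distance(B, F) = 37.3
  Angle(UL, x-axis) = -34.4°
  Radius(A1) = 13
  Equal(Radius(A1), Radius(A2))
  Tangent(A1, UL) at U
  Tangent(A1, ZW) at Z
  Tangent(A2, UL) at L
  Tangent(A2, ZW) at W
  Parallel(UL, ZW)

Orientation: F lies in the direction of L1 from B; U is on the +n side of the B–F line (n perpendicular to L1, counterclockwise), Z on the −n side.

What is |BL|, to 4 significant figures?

39.50

The slot axis is L1's direction at -34.4°, so u = (cos -34.4°, sin -34.4°) = (0.8251, -0.5650) and n = (−sin -34.4°, cos -34.4°) = (0.5650, 0.8251). B is at the origin and F lies 37.3 along u from B, so F = 37.3·u = (30.78, -21.07). Tangency of A1 to both parallel lines with radius 13.0 puts U and Z at B ± 13.0·n: U = (7.345, 10.73), Z = (-7.345, -10.73). Equal radii place L and W the same way about F: L = F + 13.0·n = (38.12, -10.35), W = F − 13.0·n = (23.43, -31.80). Then |BL| = |L − B| = 39.50.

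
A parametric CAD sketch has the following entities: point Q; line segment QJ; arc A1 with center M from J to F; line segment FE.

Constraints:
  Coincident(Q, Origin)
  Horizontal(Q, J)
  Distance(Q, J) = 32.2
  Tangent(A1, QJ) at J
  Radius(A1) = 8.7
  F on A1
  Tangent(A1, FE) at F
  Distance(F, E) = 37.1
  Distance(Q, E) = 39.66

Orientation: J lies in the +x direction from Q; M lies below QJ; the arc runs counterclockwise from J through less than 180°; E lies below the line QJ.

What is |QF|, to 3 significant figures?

24.8

Checks: |MF| = 8.700 ✓; ∠(MF, FE) = 90.00° ✓; |FE| = 37.10 ✓; |QE| = 39.66 ✓.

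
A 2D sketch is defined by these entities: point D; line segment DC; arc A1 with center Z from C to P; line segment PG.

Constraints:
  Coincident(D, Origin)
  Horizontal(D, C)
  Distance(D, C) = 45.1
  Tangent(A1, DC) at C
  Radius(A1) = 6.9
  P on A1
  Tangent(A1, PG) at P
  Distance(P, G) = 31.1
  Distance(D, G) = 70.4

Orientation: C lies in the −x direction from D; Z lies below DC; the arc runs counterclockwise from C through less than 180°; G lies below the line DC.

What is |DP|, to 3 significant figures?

51.9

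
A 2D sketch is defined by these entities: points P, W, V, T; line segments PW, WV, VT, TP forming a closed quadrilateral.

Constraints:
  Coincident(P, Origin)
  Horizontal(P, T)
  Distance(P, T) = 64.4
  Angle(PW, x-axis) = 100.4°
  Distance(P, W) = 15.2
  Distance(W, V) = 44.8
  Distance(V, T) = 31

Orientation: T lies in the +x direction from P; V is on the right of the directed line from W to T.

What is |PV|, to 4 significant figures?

36.11

P is at the origin; PT is horizontal with |PT| = 64.4 and T in +x, so T = (64.4, 0). PW runs at 100.4° with |PW| = 15.2, so W = (-2.744, 14.95). V is determined by |WV| = 44.8 and |VT| = 31.0 together: it lies at the intersection of circle(W, 44.8) and circle(T, 31.0). With |WT| = 68.79, the foot of the radical line on WT is 42.00 from W and the perpendicular offset is √(44.8² − 42.00²) = 15.60. Taking the right-of-WT solution: V = (34.86, -9.401).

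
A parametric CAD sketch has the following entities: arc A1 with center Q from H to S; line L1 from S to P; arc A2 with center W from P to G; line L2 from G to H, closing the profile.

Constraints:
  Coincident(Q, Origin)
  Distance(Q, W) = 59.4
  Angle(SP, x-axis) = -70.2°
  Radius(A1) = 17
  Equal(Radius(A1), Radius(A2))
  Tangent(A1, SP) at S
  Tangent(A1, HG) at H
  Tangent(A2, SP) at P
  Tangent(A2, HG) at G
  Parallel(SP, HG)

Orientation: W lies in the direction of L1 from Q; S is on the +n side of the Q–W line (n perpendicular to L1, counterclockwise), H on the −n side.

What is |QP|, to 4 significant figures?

61.78

The slot axis is L1's direction at -70.2°, so u = (cos -70.2°, sin -70.2°) = (0.3387, -0.9409) and n = (−sin -70.2°, cos -70.2°) = (0.9409, 0.3387). Q is at the origin and W lies 59.4 along u from Q, so W = 59.4·u = (20.12, -55.89). Tangency of A1 to both parallel lines with radius 17.0 puts S and H at Q ± 17.0·n: S = (15.99, 5.759), H = (-15.99, -5.759). Equal radii place P and G the same way about W: P = W + 17.0·n = (36.12, -50.13), G = W − 17.0·n = (4.126, -61.65). Then |QP| = |P − Q| = 61.78.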